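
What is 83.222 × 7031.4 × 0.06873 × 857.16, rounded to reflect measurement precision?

83.222 × 7031.4 × 0.06873 × 857.16 = 34473723.4456…
Multiplication/division keeps the fewest significant figures: 83.222 → 5 s.f., 7031.4 → 5 s.f., 0.06873 → 4 s.f., 857.16 → 5 s.f.; limit is 4.
Rounded to 4 significant figures: 3.447 × 10⁷.

3.447 × 10⁷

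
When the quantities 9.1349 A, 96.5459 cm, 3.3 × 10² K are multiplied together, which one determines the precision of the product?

3.3 × 10² K

9.1349 A → 5 s.f.; 96.5459 cm → 6 s.f.; 3.3 × 10² K → 2 s.f.
The fewest is 2 significant figures, from 3.3 × 10² K.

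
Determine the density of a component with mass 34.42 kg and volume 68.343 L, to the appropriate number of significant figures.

0.5036 kg/L

density = 34.42 kg ÷ 68.343 L = 0.503636070995… kg/L.
34.42 has 4 significant figures; 68.343 has 5.
Division/multiplication keeps the fewest: 4 significant figures.
Rounded: 0.5036 kg/L.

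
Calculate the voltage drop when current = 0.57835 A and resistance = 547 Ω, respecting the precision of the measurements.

316 V

voltage drop = 0.57835 A × 547 Ω = 316.35745 V.
0.57835 has 5 significant figures; 547 has 3.
Division/multiplication keeps the fewest: 3 significant figures.
Rounded: 316 V.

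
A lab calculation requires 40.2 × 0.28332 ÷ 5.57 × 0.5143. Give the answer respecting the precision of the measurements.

1.05

40.2 × 0.28332 ÷ 5.57 × 0.5143 = 1.05163399196…
Multiplication/division keeps the fewest significant figures: 40.2 → 3 s.f., 0.28332 → 5 s.f., 5.57 → 3 s.f., 0.5143 → 4 s.f.; limit is 3.
Rounded to 3 significant figures: 1.05.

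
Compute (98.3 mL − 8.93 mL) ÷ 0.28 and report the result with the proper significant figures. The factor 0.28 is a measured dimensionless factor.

3.2 × 10² mL

98.3 mL − 8.93 mL = 89.37 mL; the difference is limited to 1 decimal place (3 s.f.).
Carrying full precision, 89.37 ÷ 0.28 = 319.178571429… mL; 0.28 has 2 s.f., so the result keeps min(3, 2) = 2 s.f.
Rounded to 2 significant figures: 3.2 × 10² mL.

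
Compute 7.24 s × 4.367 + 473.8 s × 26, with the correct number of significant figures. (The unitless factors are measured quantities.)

7.24 × 4.367 = 31.61708 → 31.6 s (3 s.f., last digit at the 10^-1 place).
473.8 × 26 = 12318.8 → 1.2 × 10^4 s (2 s.f., last digit at the 10^3 place).
Sum: 12350.41708 s; keep the coarser place, 10^3.
Result: 1.2 × 10^4 s.

1.2 × 10^4 s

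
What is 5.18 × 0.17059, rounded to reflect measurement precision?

5.18 × 0.17059 = 0.8836562
Multiplication/division keeps the fewest significant figures: 5.18 → 3 s.f., 0.17059 → 5 s.f.; limit is 3.
Rounded to 3 significant figures: 0.884.

0.884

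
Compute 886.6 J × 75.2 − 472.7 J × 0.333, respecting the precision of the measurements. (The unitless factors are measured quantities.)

886.6 × 75.2 = 66672.32 → 6.67 × 10^4 J (3 s.f., last digit at the 10^2 place).
472.7 × 0.333 = 157.4091 → 157 J (3 s.f., last digit at the 10^0 place).
Difference: 66514.9109 J; keep the coarser place, 10^2.
Result: 6.65 × 10^4 J.

6.65 × 10^4 J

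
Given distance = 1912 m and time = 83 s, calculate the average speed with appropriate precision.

23 m/s

average speed = 1912 m ÷ 83 s = 23.0361445783… m/s.
1912 has 4 significant figures; 83 has 2.
Division/multiplication keeps the fewest: 2 significant figures.
Rounded: 23 m/s.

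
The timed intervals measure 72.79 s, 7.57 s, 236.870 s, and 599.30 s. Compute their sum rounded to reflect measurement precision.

72.79 s + 7.57 s + 236.870 s + 599.30 s = 916.530 s.
Addition/subtraction keeps the fewest decimal places: 72.79 → 2 decimal places, 7.57 → 2 decimal places, 236.870 → 3 decimal places, 599.30 → 2 decimal places; limit is 2.
Rounded to 2 decimal places: 916.53 s.

916.53 s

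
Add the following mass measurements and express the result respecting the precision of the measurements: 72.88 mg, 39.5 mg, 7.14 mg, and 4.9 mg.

72.88 mg + 39.5 mg + 7.14 mg + 4.9 mg = 124.42 mg.
Addition/subtraction keeps the fewest decimal places: 72.88 → 2 decimal places, 39.5 → 1 decimal place, 7.14 → 2 decimal places, 4.9 → 1 decimal place; limit is 1.
Rounded to 1 decimal place: 124.4 mg.

124.4 mg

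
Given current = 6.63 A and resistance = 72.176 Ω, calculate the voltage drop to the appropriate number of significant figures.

voltage drop = 6.63 A × 72.176 Ω = 478.52688 V.
6.63 has 3 significant figures; 72.176 has 5.
Division/multiplication keeps the fewest: 3 significant figures.
Rounded: 479 V.

479 V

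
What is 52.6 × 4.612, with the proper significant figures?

52.6 × 4.612 = 242.5912
Multiplication/division keeps the fewest significant figures: 52.6 → 3 s.f., 4.612 → 4 s.f.; limit is 3.
Rounded to 3 significant figures: 243.

243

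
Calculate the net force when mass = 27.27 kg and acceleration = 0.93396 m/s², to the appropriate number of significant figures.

25.47 N

net force = 27.27 kg × 0.93396 m/s² = 25.4690892 N.
27.27 has 4 significant figures; 0.93396 has 5.
Division/multiplication keeps the fewest: 4 significant figures.
Rounded: 25.47 N.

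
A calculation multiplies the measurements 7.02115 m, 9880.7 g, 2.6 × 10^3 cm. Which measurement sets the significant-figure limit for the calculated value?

7.02115 m → 6 s.f.; 9880.7 g → 5 s.f.; 2.6 × 10^3 cm → 2 s.f.
The fewest is 2 significant figures, from 2.6 × 10^3 cm.

2.6 × 10^3 cm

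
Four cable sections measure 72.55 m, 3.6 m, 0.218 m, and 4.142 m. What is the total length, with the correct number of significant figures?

80.5 m

72.55 m + 3.6 m + 0.218 m + 4.142 m = 80.510 m.
Addition/subtraction keeps the fewest decimal places: 72.55 → 2 decimal places, 3.6 → 1 decimal place, 0.218 → 3 decimal places, 4.142 → 3 decimal places; limit is 1.
Rounded to 1 decimal place: 80.5 m.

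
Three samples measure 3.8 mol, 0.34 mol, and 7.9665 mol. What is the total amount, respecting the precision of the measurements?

12.1 mol

3.8 mol + 0.34 mol + 7.9665 mol = 12.1065 mol.
Addition/subtraction keeps the fewest decimal places: 3.8 → 1 decimal place, 0.34 → 2 decimal places, 7.9665 → 4 decimal places; limit is 1.
Rounded to 1 decimal place: 12.1 mol.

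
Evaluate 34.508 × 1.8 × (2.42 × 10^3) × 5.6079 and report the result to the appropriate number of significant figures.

8.4 × 10^5

34.508 × 1.8 × (2.42 × 10^3) × 5.6079 = 842961.851899…
Multiplication/division keeps the fewest significant figures: 34.508 → 5 s.f., 1.8 → 2 s.f., 2.42 × 10^3 → 3 s.f., 5.6079 → 5 s.f.; limit is 2.
Rounded to 2 significant figures: 8.4 × 10^5.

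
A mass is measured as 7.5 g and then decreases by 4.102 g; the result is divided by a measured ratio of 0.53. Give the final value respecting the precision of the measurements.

6.4 g

7.5 g − 4.102 g = 3.398 g; the difference is limited to 1 decimal place (2 s.f.).
Carrying full precision, 3.398 ÷ 0.53 = 6.41132075472… g; 0.53 has 2 s.f., so the result keeps min(2, 2) = 2 s.f.
Rounded to 2 significant figures: 6.4 g.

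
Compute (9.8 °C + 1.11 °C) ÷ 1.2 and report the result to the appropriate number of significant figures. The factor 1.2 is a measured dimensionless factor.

9.1 °C

9.8 °C + 1.11 °C = 10.91 °C; the sum is limited to 1 decimal place (3 s.f.).
Carrying full precision, 10.91 ÷ 1.2 = 9.09166666667… °C; 1.2 has 2 s.f., so the result keeps min(3, 2) = 2 s.f.
Rounded to 2 significant figures: 9.1 °C.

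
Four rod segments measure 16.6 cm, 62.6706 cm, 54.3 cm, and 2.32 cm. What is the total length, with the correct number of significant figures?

135.9 cm

16.6 cm + 62.6706 cm + 54.3 cm + 2.32 cm = 135.8906 cm.
Addition/subtraction keeps the fewest decimal places: 16.6 → 1 decimal place, 62.6706 → 4 decimal places, 54.3 → 1 decimal place, 2.32 → 2 decimal places; limit is 1.
Rounded to 1 decimal place: 135.9 cm.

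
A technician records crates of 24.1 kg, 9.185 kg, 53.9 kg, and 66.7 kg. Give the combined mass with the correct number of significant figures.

153.9 kg

24.1 kg + 9.185 kg + 53.9 kg + 66.7 kg = 153.885 kg.
Addition/subtraction keeps the fewest decimal places: 24.1 → 1 decimal place, 9.185 → 3 decimal places, 53.9 → 1 decimal place, 66.7 → 1 decimal place; limit is 1.
Rounded to 1 decimal place: 153.9 kg.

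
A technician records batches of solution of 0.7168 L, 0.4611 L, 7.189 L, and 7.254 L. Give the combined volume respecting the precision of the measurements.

15.621 L

0.7168 L + 0.4611 L + 7.189 L + 7.254 L = 15.6209 L.
Addition/subtraction keeps the fewest decimal places: 0.7168 → 4 decimal places, 0.4611 → 4 decimal places, 7.189 → 3 decimal places, 7.254 → 3 decimal places; limit is 3.
Rounded to 3 decimal places: 15.621 L.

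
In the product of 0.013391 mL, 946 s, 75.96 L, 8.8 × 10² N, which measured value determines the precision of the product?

0.013391 mL → 5 s.f.; 946 s → 3 s.f.; 75.96 L → 4 s.f.; 8.8 × 10² N → 2 s.f.
The fewest is 2 significant figures, from 8.8 × 10² N.

8.8 × 10² N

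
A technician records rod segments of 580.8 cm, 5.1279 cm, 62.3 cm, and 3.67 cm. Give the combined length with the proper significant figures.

580.8 cm + 5.1279 cm + 62.3 cm + 3.67 cm = 651.8979 cm.
Addition/subtraction keeps the fewest decimal places: 580.8 → 1 decimal place, 5.1279 → 4 decimal places, 62.3 → 1 decimal place, 3.67 → 2 decimal places; limit is 1.
Rounded to 1 decimal place: 651.9 cm.

651.9 cm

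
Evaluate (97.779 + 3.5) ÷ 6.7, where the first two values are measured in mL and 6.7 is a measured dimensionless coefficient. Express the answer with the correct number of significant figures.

15 mL

97.779 mL + 3.5 mL = 101.279 mL; the sum is limited to 1 decimal place (4 s.f.).
Carrying full precision, 101.279 ÷ 6.7 = 15.1162686567… mL; 6.7 has 2 s.f., so the result keeps min(4, 2) = 2 s.f.
Rounded to 2 significant figures: 15 mL.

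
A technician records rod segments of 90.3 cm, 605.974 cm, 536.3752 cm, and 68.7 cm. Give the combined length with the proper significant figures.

1301.3 cm

90.3 cm + 605.974 cm + 536.3752 cm + 68.7 cm = 1301.3492 cm.
Addition/subtraction keeps the fewest decimal places: 90.3 → 1 decimal place, 605.974 → 3 decimal places, 536.3752 → 4 decimal places, 68.7 → 1 decimal place; limit is 1.
Rounded to 1 decimal place: 1301.3 cm.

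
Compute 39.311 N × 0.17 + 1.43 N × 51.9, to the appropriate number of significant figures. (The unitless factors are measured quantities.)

80.9 N

39.311 × 0.17 = 6.68287 → 6.7 N (2 s.f., last digit at the 10^-1 place).
1.43 × 51.9 = 74.217 → 74.2 N (3 s.f., last digit at the 10^-1 place).
Sum: 80.89987 N; keep the coarser place, 10^-1.
Result: 80.9 N.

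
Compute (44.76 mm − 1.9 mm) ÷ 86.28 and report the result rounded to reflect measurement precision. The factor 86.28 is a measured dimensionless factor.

44.76 mm − 1.9 mm = 42.86 mm; the difference is limited to 1 decimal place (3 s.f.).
Carrying full precision, 42.86 ÷ 86.28 = 0.49675475197… mm; 86.28 has 4 s.f., so the result keeps min(3, 4) = 3 s.f.
Rounded to 3 significant figures: 0.497 mm.

0.497 mm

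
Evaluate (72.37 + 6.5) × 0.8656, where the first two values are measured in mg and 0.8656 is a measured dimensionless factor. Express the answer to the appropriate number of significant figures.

68.3 mg

72.37 mg + 6.5 mg = 78.87 mg; the sum is limited to 1 decimal place (3 s.f.).
Carrying full precision, 78.87 × 0.8656 = 68.269872 mg; 0.8656 has 4 s.f., so the result keeps min(3, 4) = 3 s.f.
Rounded to 3 significant figures: 68.3 mg.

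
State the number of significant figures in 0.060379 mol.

0.060379: leading zeros are not significant; zeros between nonzero digits are significant.

5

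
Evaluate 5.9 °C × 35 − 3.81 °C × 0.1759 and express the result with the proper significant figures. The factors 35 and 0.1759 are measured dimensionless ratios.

2.1 × 10^2 °C

5.9 × 35 = 206.5 → 2.1 × 10^2 °C (2 s.f., last digit at the 10^1 place).
3.81 × 0.1759 = 0.670179 → 6.70 × 10^-1 °C (3 s.f., last digit at the 10^-3 place).
Difference: 205.829821 °C; keep the coarser place, 10^1.
Result: 2.1 × 10^2 °C.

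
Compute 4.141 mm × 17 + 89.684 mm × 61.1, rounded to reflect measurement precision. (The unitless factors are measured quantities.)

4.141 × 17 = 70.397 → 70. mm (2 s.f., last digit at the 10^0 place).
89.684 × 61.1 = 5479.6924 → 5.48 × 10^3 mm (3 s.f., last digit at the 10^1 place).
Sum: 5550.0894 mm; keep the coarser place, 10^1.
Result: 5.55 × 10^3 mm.

5.55 × 10^3 mm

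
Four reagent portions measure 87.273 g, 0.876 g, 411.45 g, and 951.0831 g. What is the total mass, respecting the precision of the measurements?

1450.68 g

87.273 g + 0.876 g + 411.45 g + 951.0831 g = 1450.6821 g.
Addition/subtraction keeps the fewest decimal places: 87.273 → 3 decimal places, 0.876 → 3 decimal places, 411.45 → 2 decimal places, 951.0831 → 4 decimal places; limit is 2.
Rounded to 2 decimal places: 1450.68 g.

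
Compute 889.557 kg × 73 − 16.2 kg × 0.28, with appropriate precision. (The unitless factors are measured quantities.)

6.5 × 10^4 kg

889.557 × 73 = 64937.661 → 6.5 × 10^4 kg (2 s.f., last digit at the 10^3 place).
16.2 × 0.28 = 4.536 → 4.5 kg (2 s.f., last digit at the 10^-1 place).
Difference: 64933.125 kg; keep the coarser place, 10^3.
Result: 6.5 × 10^4 kg.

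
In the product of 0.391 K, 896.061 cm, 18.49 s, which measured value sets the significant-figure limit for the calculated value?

0.391 K → 3 s.f.; 896.061 cm → 6 s.f.; 18.49 s → 4 s.f.
The fewest is 3 significant figures, from 0.391 K.

0.391 K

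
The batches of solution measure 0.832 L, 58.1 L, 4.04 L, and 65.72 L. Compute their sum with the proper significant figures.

128.7 L

0.832 L + 58.1 L + 4.04 L + 65.72 L = 128.692 L.
Addition/subtraction keeps the fewest decimal places: 0.832 → 3 decimal places, 58.1 → 1 decimal place, 4.04 → 2 decimal places, 65.72 → 2 decimal places; limit is 1.
Rounded to 1 decimal place: 128.7 L.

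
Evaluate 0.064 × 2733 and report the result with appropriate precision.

1.7 × 10^2

0.064 × 2733 = 174.912
Multiplication/division keeps the fewest significant figures: 0.064 → 2 s.f., 2733 → 4 s.f.; limit is 2.
Rounded to 2 significant figures: 1.7 × 10^2.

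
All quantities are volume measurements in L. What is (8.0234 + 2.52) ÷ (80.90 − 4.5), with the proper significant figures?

8.0234 + 2.52 = 10.5434, limited to 2 d.p. → 4 s.f.; 80.90 − 4.5 = 76.40, limited to 1 d.p. → 3 s.f.
Carrying full precision, 10.5434 ÷ 76.40 = 0.138002617801…; keep min(4, 3) = 3 s.f.
Rounded to 3 significant figures: 0.138.

0.138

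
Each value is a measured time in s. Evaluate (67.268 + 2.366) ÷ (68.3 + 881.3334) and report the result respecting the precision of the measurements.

67.268 + 2.366 = 69.634, limited to 3 d.p. → 5 s.f.; 68.3 + 881.3334 = 949.6334, limited to 1 d.p. → 4 s.f.
Carrying full precision, 69.634 ÷ 949.6334 = 0.0733272439659…; keep min(5, 4) = 4 s.f.
Rounded to 4 significant figures: 0.07333.

0.07333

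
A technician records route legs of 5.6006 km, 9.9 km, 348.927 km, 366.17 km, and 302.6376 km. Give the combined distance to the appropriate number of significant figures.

1033.2 km

5.6006 km + 9.9 km + 348.927 km + 366.17 km + 302.6376 km = 1033.2352 km.
Addition/subtraction keeps the fewest decimal places: 5.6006 → 4 decimal places, 9.9 → 1 decimal place, 348.927 → 3 decimal places, 366.17 → 2 decimal places, 302.6376 → 4 decimal places; limit is 1.
Rounded to 1 decimal place: 1033.2 km.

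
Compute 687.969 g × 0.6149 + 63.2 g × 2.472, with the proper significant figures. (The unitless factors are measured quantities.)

687.969 × 0.6149 = 423.0321381 → 423.0 g (4 s.f., last digit at the 10^-1 place).
63.2 × 2.472 = 156.2304 → 156 g (3 s.f., last digit at the 10^0 place).
Sum: 579.2625381 g; keep the coarser place, 10^0.
Result: 579 g.

579 g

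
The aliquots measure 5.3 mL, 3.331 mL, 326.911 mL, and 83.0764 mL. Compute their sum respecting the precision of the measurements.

5.3 mL + 3.331 mL + 326.911 mL + 83.0764 mL = 418.6184 mL.
Addition/subtraction keeps the fewest decimal places: 5.3 → 1 decimal place, 3.331 → 3 decimal places, 326.911 → 3 decimal places, 83.0764 → 4 decimal places; limit is 1.
Rounded to 1 decimal place: 4.186 × 10^2 mL.

4.186 × 10^2 mL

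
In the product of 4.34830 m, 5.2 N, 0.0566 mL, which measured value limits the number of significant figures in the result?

5.2 N

4.34830 m → 6 s.f.; 5.2 N → 2 s.f.; 0.0566 mL → 3 s.f.
The fewest is 2 significant figures, from 5.2 N.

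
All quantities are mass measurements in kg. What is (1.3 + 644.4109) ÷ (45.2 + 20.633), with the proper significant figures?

9.81

1.3 + 644.4109 = 645.7109, limited to 1 d.p. → 4 s.f.; 45.2 + 20.633 = 65.833, limited to 1 d.p. → 3 s.f.
Carrying full precision, 645.7109 ÷ 65.833 = 9.80831649781…; keep min(4, 3) = 3 s.f.
Rounded to 3 significant figures: 9.81.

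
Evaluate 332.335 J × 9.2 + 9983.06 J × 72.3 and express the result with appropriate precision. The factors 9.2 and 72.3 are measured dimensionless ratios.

332.335 × 9.2 = 3057.482 → 3.1 × 10³ J (2 s.f., last digit at the 10^2 place).
9983.06 × 72.3 = 721775.238 → 7.22 × 10⁵ J (3 s.f., last digit at the 10^3 place).
Sum: 724832.72 J; keep the coarser place, 10^3.
Result: 7.25 × 10⁵ J.

7.25 × 10⁵ J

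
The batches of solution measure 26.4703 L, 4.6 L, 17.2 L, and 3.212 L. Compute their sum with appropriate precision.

26.4703 L + 4.6 L + 17.2 L + 3.212 L = 51.4823 L.
Addition/subtraction keeps the fewest decimal places: 26.4703 → 4 decimal places, 4.6 → 1 decimal place, 17.2 → 1 decimal place, 3.212 → 3 decimal places; limit is 1.
Rounded to 1 decimal place: 51.5 L.

51.5 L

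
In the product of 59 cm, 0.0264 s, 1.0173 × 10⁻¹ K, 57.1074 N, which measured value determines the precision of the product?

59 cm

59 cm → 2 s.f.; 0.0264 s → 3 s.f.; 1.0173 × 10⁻¹ K → 5 s.f.; 57.1074 N → 6 s.f.
The fewest is 2 significant figures, from 59 cm.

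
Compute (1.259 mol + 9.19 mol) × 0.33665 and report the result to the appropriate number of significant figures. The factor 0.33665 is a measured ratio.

1.259 mol + 9.19 mol = 10.449 mol; the sum is limited to 2 decimal places (4 s.f.).
Carrying full precision, 10.449 × 0.33665 = 3.51765585 mol; 0.33665 has 5 s.f., so the result keeps min(4, 5) = 4 s.f.
Rounded to 4 significant figures: 3.518 mol.

3.518 mol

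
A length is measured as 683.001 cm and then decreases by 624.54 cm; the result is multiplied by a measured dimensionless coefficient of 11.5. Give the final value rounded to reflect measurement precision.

672 cm

683.001 cm − 624.54 cm = 58.461 cm; the difference is limited to 2 decimal places (4 s.f.).
Carrying full precision, 58.461 × 11.5 = 672.3015 cm; 11.5 has 3 s.f., so the result keeps min(4, 3) = 3 s.f.
Rounded to 3 significant figures: 672 cm.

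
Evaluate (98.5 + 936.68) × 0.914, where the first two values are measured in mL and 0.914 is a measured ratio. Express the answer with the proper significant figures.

98.5 mL + 936.68 mL = 1035.18 mL; the sum is limited to 1 decimal place (5 s.f.).
Carrying full precision, 1035.18 × 0.914 = 946.15452 mL; 0.914 has 3 s.f., so the result keeps min(5, 3) = 3 s.f.
Rounded to 3 significant figures: 946 mL.

946 mL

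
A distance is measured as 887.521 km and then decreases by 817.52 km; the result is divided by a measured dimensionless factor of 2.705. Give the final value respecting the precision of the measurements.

25.88 km

887.521 km − 817.52 km = 70.001 km; the difference is limited to 2 decimal places (4 s.f.).
Carrying full precision, 70.001 ÷ 2.705 = 25.8783733826… km; 2.705 has 4 s.f., so the result keeps min(4, 4) = 4 s.f.
Rounded to 4 significant figures: 25.88 km.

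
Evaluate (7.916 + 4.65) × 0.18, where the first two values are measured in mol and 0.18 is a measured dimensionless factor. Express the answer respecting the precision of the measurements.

7.916 mol + 4.65 mol = 12.566 mol; the sum is limited to 2 decimal places (4 s.f.).
Carrying full precision, 12.566 × 0.18 = 2.26188 mol; 0.18 has 2 s.f., so the result keeps min(4, 2) = 2 s.f.
Rounded to 2 significant figures: 2.3 mol.

2.3 mol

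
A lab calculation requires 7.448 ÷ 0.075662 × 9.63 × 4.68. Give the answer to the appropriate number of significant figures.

4.44 × 10^3

7.448 ÷ 0.075662 × 9.63 × 4.68 = 4436.43365494…
Multiplication/division keeps the fewest significant figures: 7.448 → 4 s.f., 0.075662 → 5 s.f., 9.63 → 3 s.f., 4.68 → 3 s.f.; limit is 3.
Rounded to 3 significant figures: 4.44 × 10^3.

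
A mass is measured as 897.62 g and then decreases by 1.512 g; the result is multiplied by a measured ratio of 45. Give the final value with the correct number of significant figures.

897.62 g − 1.512 g = 896.108 g; the difference is limited to 2 decimal places (5 s.f.).
Carrying full precision, 896.108 × 45 = 40324.86 g; 45 has 2 s.f., so the result keeps min(5, 2) = 2 s.f.
Rounded to 2 significant figures: 4.0 × 10⁴ g.

4.0 × 10⁴ g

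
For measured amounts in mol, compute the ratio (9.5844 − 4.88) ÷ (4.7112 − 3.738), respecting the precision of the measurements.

4.83

9.5844 − 4.88 = 4.7044, limited to 2 d.p. → 3 s.f.; 4.7112 − 3.738 = 0.9732, limited to 3 d.p. → 3 s.f.
Carrying full precision, 4.7044 ÷ 0.9732 = 4.83394985614…; keep min(3, 3) = 3 s.f.
Rounded to 3 significant figures: 4.83.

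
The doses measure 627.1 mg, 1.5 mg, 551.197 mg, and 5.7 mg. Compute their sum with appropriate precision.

627.1 mg + 1.5 mg + 551.197 mg + 5.7 mg = 1185.497 mg.
Addition/subtraction keeps the fewest decimal places: 627.1 → 1 decimal place, 1.5 → 1 decimal place, 551.197 → 3 decimal places, 5.7 → 1 decimal place; limit is 1.
Rounded to 1 decimal place: 1.1855 × 10^3 mg.

1.1855 × 10^3 mg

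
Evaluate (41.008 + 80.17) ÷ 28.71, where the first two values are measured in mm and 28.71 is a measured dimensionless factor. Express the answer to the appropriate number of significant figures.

4.221 mm

41.008 mm + 80.17 mm = 121.178 mm; the sum is limited to 2 decimal places (5 s.f.).
Carrying full precision, 121.178 ÷ 28.71 = 4.22075931731… mm; 28.71 has 4 s.f., so the result keeps min(5, 4) = 4 s.f.
Rounded to 4 significant figures: 4.221 mm.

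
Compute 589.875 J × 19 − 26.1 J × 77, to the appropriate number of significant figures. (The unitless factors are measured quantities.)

9 × 10^3 J

589.875 × 19 = 11207.625 → 1.1 × 10^4 J (2 s.f., last digit at the 10^3 place).
26.1 × 77 = 2009.7 → 2.0 × 10^3 J (2 s.f., last digit at the 10^2 place).
Difference: 9197.925 J; keep the coarser place, 10^3.
Result: 9 × 10^3 J.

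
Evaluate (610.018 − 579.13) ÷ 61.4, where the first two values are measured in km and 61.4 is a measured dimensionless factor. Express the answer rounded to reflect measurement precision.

610.018 km − 579.13 km = 30.888 km; the difference is limited to 2 decimal places (4 s.f.).
Carrying full precision, 30.888 ÷ 61.4 = 0.503061889251… km; 61.4 has 3 s.f., so the result keeps min(4, 3) = 3 s.f.
Rounded to 3 significant figures: 5.03 × 10⁻¹ km.

5.03 × 10⁻¹ km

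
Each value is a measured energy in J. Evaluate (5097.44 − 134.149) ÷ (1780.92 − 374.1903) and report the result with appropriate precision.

5097.44 − 134.149 = 4963.291, limited to 2 d.p. → 6 s.f.; 1780.92 − 374.1903 = 1406.7297, limited to 2 d.p. → 6 s.f.
Carrying full precision, 4963.291 ÷ 1406.7297 = 3.52824782188…; keep min(6, 6) = 6 s.f.
Rounded to 6 significant figures: 3.52825.

3.52825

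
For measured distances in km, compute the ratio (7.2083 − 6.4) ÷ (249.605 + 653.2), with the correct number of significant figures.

7.2083 − 6.4 = 0.8083, limited to 1 d.p. → 1 s.f.; 249.605 + 653.2 = 902.805, limited to 1 d.p. → 4 s.f.
Carrying full precision, 0.8083 ÷ 902.805 = 0.000895320694945…; keep min(1, 4) = 1 s.f.
Rounded to 1 significant figure: 9 × 10⁻⁴.

9 × 10⁻⁴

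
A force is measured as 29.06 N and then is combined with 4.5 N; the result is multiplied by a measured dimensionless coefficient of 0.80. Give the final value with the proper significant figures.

29.06 N + 4.5 N = 33.56 N; the sum is limited to 1 decimal place (3 s.f.).
Carrying full precision, 33.56 × 0.80 = 26.848 N; 0.80 has 2 s.f., so the result keeps min(3, 2) = 2 s.f.
Rounded to 2 significant figures: 27 N.

27 N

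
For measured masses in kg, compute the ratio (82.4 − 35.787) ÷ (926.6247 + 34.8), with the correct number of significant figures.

0.0485

82.4 − 35.787 = 46.613, limited to 1 d.p. → 3 s.f.; 926.6247 + 34.8 = 961.4247, limited to 1 d.p. → 4 s.f.
Carrying full precision, 46.613 ÷ 961.4247 = 0.048483256151…; keep min(3, 4) = 3 s.f.
Rounded to 3 significant figures: 0.0485.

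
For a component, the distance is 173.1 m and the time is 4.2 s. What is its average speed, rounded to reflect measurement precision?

41 m/s

average speed = 173.1 m ÷ 4.2 s = 41.2142857143… m/s.
173.1 has 4 significant figures; 4.2 has 2.
Division/multiplication keeps the fewest: 2 significant figures.
Rounded: 41 m/s.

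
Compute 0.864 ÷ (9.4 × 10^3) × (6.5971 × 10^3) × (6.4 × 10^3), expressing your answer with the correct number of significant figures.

3.9 × 10^3

0.864 ÷ (9.4 × 10^3) × (6.5971 × 10^3) × (6.4 × 10^3) = 3880.77916596…
Multiplication/division keeps the fewest significant figures: 0.864 → 3 s.f., 9.4 × 10^3 → 2 s.f., 6.5971 × 10^3 → 5 s.f., 6.4 × 10^3 → 2 s.f.; limit is 2.
Rounded to 2 significant figures: 3.9 × 10^3.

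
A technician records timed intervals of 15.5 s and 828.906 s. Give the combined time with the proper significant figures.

844.4 s

15.5 s + 828.906 s = 844.406 s.
Addition/subtraction keeps the fewest decimal places: 15.5 → 1 decimal place, 828.906 → 3 decimal places; limit is 1.
Rounded to 1 decimal place: 844.4 s.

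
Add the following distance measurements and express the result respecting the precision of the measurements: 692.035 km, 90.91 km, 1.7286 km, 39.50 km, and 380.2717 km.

692.035 km + 90.91 km + 1.7286 km + 39.50 km + 380.2717 km = 1204.4453 km.
Addition/subtraction keeps the fewest decimal places: 692.035 → 3 decimal places, 90.91 → 2 decimal places, 1.7286 → 4 decimal places, 39.50 → 2 decimal places, 380.2717 → 4 decimal places; limit is 2.
Rounded to 2 decimal places: 1204.45 km.

1204.45 km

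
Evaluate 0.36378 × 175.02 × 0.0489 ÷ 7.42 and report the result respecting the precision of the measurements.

0.420

0.36378 × 175.02 × 0.0489 ÷ 7.42 = 0.419596108739…
Multiplication/division keeps the fewest significant figures: 0.36378 → 5 s.f., 175.02 → 5 s.f., 0.0489 → 3 s.f., 7.42 → 3 s.f.; limit is 3.
Rounded to 3 significant figures: 0.420.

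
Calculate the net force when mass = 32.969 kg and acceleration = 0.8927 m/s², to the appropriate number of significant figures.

29.43 N

net force = 32.969 kg × 0.8927 m/s² = 29.4314263 N.
32.969 has 5 significant figures; 0.8927 has 4.
Division/multiplication keeps the fewest: 4 significant figures.
Rounded: 29.43 N.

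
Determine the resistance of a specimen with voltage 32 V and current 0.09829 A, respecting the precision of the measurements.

resistance = 32 V ÷ 0.09829 A = 325.567199105… Ω.
32 has 2 significant figures; 0.09829 has 4.
Division/multiplication keeps the fewest: 2 significant figures.
Rounded: 3.3 × 10^2 Ω.

3.3 × 10^2 Ω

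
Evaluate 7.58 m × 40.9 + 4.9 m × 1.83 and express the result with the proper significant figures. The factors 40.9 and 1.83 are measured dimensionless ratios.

7.58 × 40.9 = 310.022 → 3.10 × 10^2 m (3 s.f., last digit at the 10^0 place).
4.9 × 1.83 = 8.967 → 9.0 m (2 s.f., last digit at the 10^-1 place).
Sum: 318.989 m; keep the coarser place, 10^0.
Result: 319 m.

319 m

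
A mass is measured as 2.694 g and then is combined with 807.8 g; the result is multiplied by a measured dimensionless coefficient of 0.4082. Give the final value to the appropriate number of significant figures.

2.694 g + 807.8 g = 810.494 g; the sum is limited to 1 decimal place (4 s.f.).
Carrying full precision, 810.494 × 0.4082 = 330.8436508 g; 0.4082 has 4 s.f., so the result keeps min(4, 4) = 4 s.f.
Rounded to 4 significant figures: 3.308 × 10² g.

3.308 × 10² g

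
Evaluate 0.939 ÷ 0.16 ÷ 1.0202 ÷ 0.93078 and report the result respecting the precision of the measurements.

6.2

0.939 ÷ 0.16 ÷ 1.0202 ÷ 0.93078 = 6.18035252143…
Multiplication/division keeps the fewest significant figures: 0.939 → 3 s.f., 0.16 → 2 s.f., 1.0202 → 5 s.f., 0.93078 → 5 s.f.; limit is 2.
Rounded to 2 significant figures: 6.2.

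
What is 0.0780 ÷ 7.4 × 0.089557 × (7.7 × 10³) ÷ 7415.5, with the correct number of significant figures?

9.8 × 10⁻⁴

0.0780 ÷ 7.4 × 0.089557 × (7.7 × 10³) ÷ 7415.5 = 0.000980195503575…
Multiplication/division keeps the fewest significant figures: 0.0780 → 3 s.f., 7.4 → 2 s.f., 0.089557 → 5 s.f., 7.7 × 10³ → 2 s.f., 7415.5 → 5 s.f.; limit is 2.
Rounded to 2 significant figures: 9.8 × 10⁻⁴.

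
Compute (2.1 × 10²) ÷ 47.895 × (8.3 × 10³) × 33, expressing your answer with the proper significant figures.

(2.1 × 10²) ÷ 47.895 × (8.3 × 10³) × 33 = 1200939.55528…
Multiplication/division keeps the fewest significant figures: 2.1 × 10² → 2 s.f., 47.895 → 5 s.f., 8.3 × 10³ → 2 s.f., 33 → 2 s.f.; limit is 2.
Rounded to 2 significant figures: 1.2 × 10⁶.

1.2 × 10⁶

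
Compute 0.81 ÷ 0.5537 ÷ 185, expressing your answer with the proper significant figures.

0.0079

0.81 ÷ 0.5537 ÷ 185 = 0.00790749210471…
Multiplication/division keeps the fewest significant figures: 0.81 → 2 s.f., 0.5537 → 4 s.f., 185 → 3 s.f.; limit is 2.
Rounded to 2 significant figures: 0.0079.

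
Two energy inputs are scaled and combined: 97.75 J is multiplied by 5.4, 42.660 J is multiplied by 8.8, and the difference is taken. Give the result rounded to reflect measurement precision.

97.75 × 5.4 = 527.85 → 5.3 × 10² J (2 s.f., last digit at the 10^1 place).
42.660 × 8.8 = 375.408 → 3.8 × 10² J (2 s.f., last digit at the 10^1 place).
Difference: 152.442 J; keep the coarser place, 10^1.
Result: 1.5 × 10² J.

1.5 × 10² J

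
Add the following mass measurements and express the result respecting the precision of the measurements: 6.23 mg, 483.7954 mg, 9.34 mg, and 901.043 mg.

1400.41 mg

6.23 mg + 483.7954 mg + 9.34 mg + 901.043 mg = 1400.4084 mg.
Addition/subtraction keeps the fewest decimal places: 6.23 → 2 decimal places, 483.7954 → 4 decimal places, 9.34 → 2 decimal places, 901.043 → 3 decimal places; limit is 2.
Rounded to 2 decimal places: 1400.41 mg.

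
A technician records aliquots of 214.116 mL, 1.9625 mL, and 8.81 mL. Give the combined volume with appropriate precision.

214.116 mL + 1.9625 mL + 8.81 mL = 224.8885 mL.
Addition/subtraction keeps the fewest decimal places: 214.116 → 3 decimal places, 1.9625 → 4 decimal places, 8.81 → 2 decimal places; limit is 2.
Rounded to 2 decimal places: 224.89 mL.

224.89 mL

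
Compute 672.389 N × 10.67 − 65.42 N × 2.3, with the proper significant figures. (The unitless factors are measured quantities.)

7.02 × 10^3 N

672.389 × 10.67 = 7174.39063 → 7174 N (4 s.f., last digit at the 10^0 place).
65.42 × 2.3 = 150.466 → 1.5 × 10^2 N (2 s.f., last digit at the 10^1 place).
Difference: 7023.92463 N; keep the coarser place, 10^1.
Result: 7.02 × 10^3 N.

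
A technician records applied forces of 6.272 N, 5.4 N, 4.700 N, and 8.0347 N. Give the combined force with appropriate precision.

6.272 N + 5.4 N + 4.700 N + 8.0347 N = 24.4067 N.
Addition/subtraction keeps the fewest decimal places: 6.272 → 3 decimal places, 5.4 → 1 decimal place, 4.700 → 3 decimal places, 8.0347 → 4 decimal places; limit is 1.
Rounded to 1 decimal place: 24.4 N.

24.4 N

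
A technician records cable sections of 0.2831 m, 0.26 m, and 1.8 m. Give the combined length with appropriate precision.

0.2831 m + 0.26 m + 1.8 m = 2.3431 m.
Addition/subtraction keeps the fewest decimal places: 0.2831 → 4 decimal places, 0.26 → 2 decimal places, 1.8 → 1 decimal place; limit is 1.
Rounded to 1 decimal place: 2.3 m.

2.3 m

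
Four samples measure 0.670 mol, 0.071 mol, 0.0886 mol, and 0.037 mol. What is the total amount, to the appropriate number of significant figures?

0.867 mol

0.670 mol + 0.071 mol + 0.0886 mol + 0.037 mol = 0.8666 mol.
Addition/subtraction keeps the fewest decimal places: 0.670 → 3 decimal places, 0.071 → 3 decimal places, 0.0886 → 4 decimal places, 0.037 → 3 decimal places; limit is 3.
Rounded to 3 decimal places: 0.867 mol.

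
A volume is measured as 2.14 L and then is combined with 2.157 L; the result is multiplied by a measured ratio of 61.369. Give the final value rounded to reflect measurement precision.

2.14 L + 2.157 L = 4.297 L; the sum is limited to 2 decimal places (3 s.f.).
Carrying full precision, 4.297 × 61.369 = 263.702593 L; 61.369 has 5 s.f., so the result keeps min(3, 5) = 3 s.f.
Rounded to 3 significant figures: 264 L.

264 L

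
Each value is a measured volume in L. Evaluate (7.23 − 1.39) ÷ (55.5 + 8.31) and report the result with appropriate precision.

7.23 − 1.39 = 5.84, limited to 2 d.p. → 3 s.f.; 55.5 + 8.31 = 63.81, limited to 1 d.p. → 3 s.f.
Carrying full precision, 5.84 ÷ 63.81 = 0.0915217050619…; keep min(3, 3) = 3 s.f.
Rounded to 3 significant figures: 0.0915.

0.0915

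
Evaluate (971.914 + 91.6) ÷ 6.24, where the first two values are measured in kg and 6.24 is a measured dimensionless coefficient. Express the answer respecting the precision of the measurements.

971.914 kg + 91.6 kg = 1063.514 kg; the sum is limited to 1 decimal place (5 s.f.).
Carrying full precision, 1063.514 ÷ 6.24 = 170.434935897… kg; 6.24 has 3 s.f., so the result keeps min(5, 3) = 3 s.f.
Rounded to 3 significant figures: 1.70 × 10² kg.

1.70 × 10² kg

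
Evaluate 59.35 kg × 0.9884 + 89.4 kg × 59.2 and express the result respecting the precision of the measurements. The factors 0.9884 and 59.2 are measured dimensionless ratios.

5.35 × 10^3 kg

59.35 × 0.9884 = 58.66154 → 58.66 kg (4 s.f., last digit at the 10^-2 place).
89.4 × 59.2 = 5292.48 → 5.29 × 10^3 kg (3 s.f., last digit at the 10^1 place).
Sum: 5351.14154 kg; keep the coarser place, 10^1.
Result: 5.35 × 10^3 kg.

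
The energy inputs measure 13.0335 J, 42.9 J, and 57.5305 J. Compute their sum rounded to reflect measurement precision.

113.5 J

13.0335 J + 42.9 J + 57.5305 J = 113.4640 J.
Addition/subtraction keeps the fewest decimal places: 13.0335 → 4 decimal places, 42.9 → 1 decimal place, 57.5305 → 4 decimal places; limit is 1.
Rounded to 1 decimal place: 113.5 J.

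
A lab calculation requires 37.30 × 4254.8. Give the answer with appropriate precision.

1.587 × 10⁵

37.30 × 4254.8 = 158704.04
Multiplication/division keeps the fewest significant figures: 37.30 → 4 s.f., 4254.8 → 5 s.f.; limit is 4.
Rounded to 4 significant figures: 1.587 × 10⁵.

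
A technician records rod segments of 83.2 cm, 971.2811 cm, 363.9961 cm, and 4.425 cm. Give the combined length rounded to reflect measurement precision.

1422.9 cm

83.2 cm + 971.2811 cm + 363.9961 cm + 4.425 cm = 1422.9022 cm.
Addition/subtraction keeps the fewest decimal places: 83.2 → 1 decimal place, 971.2811 → 4 decimal places, 363.9961 → 4 decimal places, 4.425 → 3 decimal places; limit is 1.
Rounded to 1 decimal place: 1422.9 cm.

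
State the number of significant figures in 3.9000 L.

5

3.9000: trailing zeros after a decimal point are significant.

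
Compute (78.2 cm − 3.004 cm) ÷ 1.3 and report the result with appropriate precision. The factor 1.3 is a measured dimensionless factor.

78.2 cm − 3.004 cm = 75.196 cm; the difference is limited to 1 decimal place (3 s.f.).
Carrying full precision, 75.196 ÷ 1.3 = 57.8430769231… cm; 1.3 has 2 s.f., so the result keeps min(3, 2) = 2 s.f.
Rounded to 2 significant figures: 58 cm.

58 cm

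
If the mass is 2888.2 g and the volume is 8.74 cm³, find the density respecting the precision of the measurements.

330. g/cm³

density = 2888.2 g ÷ 8.74 cm³ = 330.457665904… g/cm³.
2888.2 has 5 significant figures; 8.74 has 3.
Division/multiplication keeps the fewest: 3 significant figures.
Rounded: 330. g/cm³.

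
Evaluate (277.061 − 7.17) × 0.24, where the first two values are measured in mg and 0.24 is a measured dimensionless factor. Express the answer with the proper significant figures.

277.061 mg − 7.17 mg = 269.891 mg; the difference is limited to 2 decimal places (5 s.f.).
Carrying full precision, 269.891 × 0.24 = 64.77384 mg; 0.24 has 2 s.f., so the result keeps min(5, 2) = 2 s.f.
Rounded to 2 significant figures: 65 mg.

65 mg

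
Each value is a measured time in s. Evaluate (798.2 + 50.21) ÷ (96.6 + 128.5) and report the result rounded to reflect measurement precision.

798.2 + 50.21 = 848.41, limited to 1 d.p. → 4 s.f.; 96.6 + 128.5 = 225.1, limited to 1 d.p. → 4 s.f.
Carrying full precision, 848.41 ÷ 225.1 = 3.76903598401…; keep min(4, 4) = 4 s.f.
Rounded to 4 significant figures: 3.769.

3.769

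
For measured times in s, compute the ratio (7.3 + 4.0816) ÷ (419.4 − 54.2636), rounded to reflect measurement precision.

0.0312

7.3 + 4.0816 = 11.3816, limited to 1 d.p. → 3 s.f.; 419.4 − 54.2636 = 365.1364, limited to 1 d.p. → 4 s.f.
Carrying full precision, 11.3816 ÷ 365.1364 = 0.0311708172617…; keep min(3, 4) = 3 s.f.
Rounded to 3 significant figures: 0.0312.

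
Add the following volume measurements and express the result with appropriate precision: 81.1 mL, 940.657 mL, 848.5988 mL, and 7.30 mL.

1877.7 mL

81.1 mL + 940.657 mL + 848.5988 mL + 7.30 mL = 1877.6558 mL.
Addition/subtraction keeps the fewest decimal places: 81.1 → 1 decimal place, 940.657 → 3 decimal places, 848.5988 → 4 decimal places, 7.30 → 2 decimal places; limit is 1.
Rounded to 1 decimal place: 1877.7 mL.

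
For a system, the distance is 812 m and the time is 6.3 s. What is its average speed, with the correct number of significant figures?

1.3 × 10² m/s

average speed = 812 m ÷ 6.3 s = 128.888888889… m/s.
812 has 3 significant figures; 6.3 has 2.
Division/multiplication keeps the fewest: 2 significant figures.
Rounded: 1.3 × 10² m/s.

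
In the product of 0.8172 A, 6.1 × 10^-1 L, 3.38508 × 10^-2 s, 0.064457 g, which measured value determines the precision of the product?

0.8172 A → 4 s.f.; 6.1 × 10^-1 L → 2 s.f.; 3.38508 × 10^-2 s → 6 s.f.; 0.064457 g → 5 s.f.
The fewest is 2 significant figures, from 6.1 × 10^-1 L.

6.1 × 10^-1 L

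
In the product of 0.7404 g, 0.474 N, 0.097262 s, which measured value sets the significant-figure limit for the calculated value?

0.474 N

0.7404 g → 4 s.f.; 0.474 N → 3 s.f.; 0.097262 s → 5 s.f.
The fewest is 3 significant figures, from 0.474 N.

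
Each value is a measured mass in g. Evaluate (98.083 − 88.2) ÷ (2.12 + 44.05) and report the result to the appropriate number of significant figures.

98.083 − 88.2 = 9.883, limited to 1 d.p. → 2 s.f.; 2.12 + 44.05 = 46.17, limited to 2 d.p. → 4 s.f.
Carrying full precision, 9.883 ÷ 46.17 = 0.214056746805…; keep min(2, 4) = 2 s.f.
Rounded to 2 significant figures: 0.21.

0.21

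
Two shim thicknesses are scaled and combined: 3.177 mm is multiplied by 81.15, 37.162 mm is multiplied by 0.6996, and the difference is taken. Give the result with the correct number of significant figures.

3.177 × 81.15 = 257.81355 → 257.8 mm (4 s.f., last digit at the 10^-1 place).
37.162 × 0.6996 = 25.9985352 → 26.00 mm (4 s.f., last digit at the 10^-2 place).
Difference: 231.8150148 mm; keep the coarser place, 10^-1.
Result: 231.8 mm.

231.8 mm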